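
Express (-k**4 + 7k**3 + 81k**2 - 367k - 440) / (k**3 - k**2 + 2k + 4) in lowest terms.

By polynomial division,
  -k**4 + 7k**3 + 81k**2 - 367k - 440 = (-k + 6)(k**3 - k**2 + 2k + 4) + (89k**2 - 375k - 464)
  k**3 - k**2 + 2k + 4 = ((1/89)k + 286/7921)(89k**2 - 375k - 464) + ((164388/7921)k + 164388/7921)
  89k**2 - 375k - 464 = ((704969/164388)k - 918836/41097)((164388/7921)k + 164388/7921) + (0)
Last nonzero remainder: (164388/7921)k + 164388/7921. Dividing through by 164388/7921 gives the monic gcd k + 1.
Cancel k + 1 from numerator and denominator to get the reduced form.

(-k**3 + 8k**2 + 73k - 440)/(k**2 - 2k + 4)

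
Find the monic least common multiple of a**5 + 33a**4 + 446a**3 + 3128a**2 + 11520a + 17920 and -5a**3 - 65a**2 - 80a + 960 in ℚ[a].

a**6 + 30a**5 + 347a**4 + 1790a**3 + 2136a**2 - 16640a - 53760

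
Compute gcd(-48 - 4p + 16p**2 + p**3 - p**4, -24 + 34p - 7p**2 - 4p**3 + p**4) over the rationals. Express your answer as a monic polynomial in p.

By polynomial division,
  -p**4 + p**3 + 16p**2 - 4p - 48 = (-1)(p**4 - 4p**3 - 7p**2 + 34p - 24) + (-3p**3 + 9p**2 + 30p - 72)
  p**4 - 4p**3 - 7p**2 + 34p - 24 = (-(1/3)p + 1/3)(-3p**3 + 9p**2 + 30p - 72) + (0)
Last nonzero remainder: -3p**3 + 9p**2 + 30p - 72. Dividing through by -3 gives the monic gcd p**3 - 3p**2 - 10p + 24.

24 - 10p - 3p**2 + p**3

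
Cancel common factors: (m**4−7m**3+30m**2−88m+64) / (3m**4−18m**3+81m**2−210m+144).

By polynomial division,
  m**4−7m**3+30m**2−88m+64 = (1/3)(3m**4−18m**3+81m**2−210m+144) + (−m**3+3m**2−18m+16)
  3m**4−18m**3+81m**2−210m+144 = (−3m+9)(−m**3+3m**2−18m+16) + (0)
Last nonzero remainder: −m**3+3m**2−18m+16. Dividing through by −1 gives the monic gcd m**3−3m**2+18m−16.
Cancel m**3−3m**2+18m−16 from numerator and denominator to get the reduced form.

(m−4)/(3m−9)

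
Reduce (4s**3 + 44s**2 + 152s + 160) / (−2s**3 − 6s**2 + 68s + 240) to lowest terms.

Repeated division with remainder:
  4s**3 + 44s**2 + 152s + 160 = (−2)(−2s**3 − 6s**2 + 68s + 240) + (32s**2 + 288s + 640)
  −2s**3 − 6s**2 + 68s + 240 = (−(1/16)s + 3/8)(32s**2 + 288s + 640) + (0)
Last nonzero remainder: 32s**2 + 288s + 640. Dividing through by 32 gives the monic gcd s**2 + 9s + 20.
Cancel s**2 + 9s + 20 from numerator and denominator to get the reduced form.

(−2s − 4)/(s − 6)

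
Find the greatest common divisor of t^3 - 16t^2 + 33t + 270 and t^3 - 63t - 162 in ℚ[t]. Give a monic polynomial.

t^2 - 6t - 27

By polynomial division,
  t^3 - 16t^2 + 33t + 270 = (t^3 - 63t - 162) + (-16t^2 + 96t + 432)
  t^3 - 63t - 162 = (-(1/16)t - 3/8)(-16t^2 + 96t + 432) + (0)
Last nonzero remainder: -16t^2 + 96t + 432. Dividing through by -16 gives the monic gcd t^2 - 6t - 27.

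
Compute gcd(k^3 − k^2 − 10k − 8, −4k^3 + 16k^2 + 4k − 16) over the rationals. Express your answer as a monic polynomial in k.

k^2 − 3k − 4

Euclidean algorithm in ℚ[k]:
  k^3 − k^2 − 10k − 8 = (−1/4)(−4k^3 + 16k^2 + 4k − 16) + (3k^2 − 9k − 12)
  −4k^3 + 16k^2 + 4k − 16 = (−(4/3)k + 4/3)(3k^2 − 9k − 12) + (0)
Last nonzero remainder: 3k^2 − 9k − 12. Dividing through by 3 gives the monic gcd k^2 − 3k − 4.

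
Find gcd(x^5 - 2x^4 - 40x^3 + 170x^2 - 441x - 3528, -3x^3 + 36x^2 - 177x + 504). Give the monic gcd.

x^3 - 12x^2 + 59x - 168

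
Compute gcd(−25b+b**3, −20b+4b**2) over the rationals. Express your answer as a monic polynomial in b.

Apply the Euclidean algorithm:
  b**3−25b = ((1/4)b+5/4)(4b**2−20b) + (0)
Last nonzero remainder: 4b**2−20b. Dividing through by 4 gives the monic gcd b**2−5b.

−5b+b**2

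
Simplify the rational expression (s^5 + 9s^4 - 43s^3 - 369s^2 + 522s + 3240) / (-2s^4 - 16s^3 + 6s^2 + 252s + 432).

(-s^2 - 4s + 45)/(2s + 6)

Repeated division with remainder:
  s^5 + 9s^4 - 43s^3 - 369s^2 + 522s + 3240 = (-(1/2)s - 1/2)(-2s^4 - 16s^3 + 6s^2 + 252s + 432) + (-48s^3 - 240s^2 + 864s + 3456)
  -2s^4 - 16s^3 + 6s^2 + 252s + 432 = ((1/24)s + 1/8)(-48s^3 - 240s^2 + 864s + 3456) + (0)
Last nonzero remainder: -48s^3 - 240s^2 + 864s + 3456. Dividing through by -48 gives the monic gcd s^3 + 5s^2 - 18s - 72.
Cancel s^3 + 5s^2 - 18s - 72 from numerator and denominator to get the reduced form.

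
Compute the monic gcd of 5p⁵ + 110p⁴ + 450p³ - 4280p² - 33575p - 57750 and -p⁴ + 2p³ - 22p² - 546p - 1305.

Apply the Euclidean algorithm:
  5p⁵ + 110p⁴ + 450p³ - 4280p² - 33575p - 57750 = (-5p - 120)(-p⁴ + 2p³ - 22p² - 546p - 1305) + (580p³ - 9650p² - 105620p - 214350)
  -p⁴ + 2p³ - 22p² - 546p - 1305 = (-(1/580)p - 849/33640)(580p³ - 9650p² - 105620p - 214350) + (-(1505889/3364)p² - (3011778/841)p - 22588335/3364)
  580p³ - 9650p² - 105620p - 214350 = (-(1951120/1505889)p + 48071560/1505889)(-(1505889/3364)p² - (3011778/841)p - 22588335/3364) + (0)
Last nonzero remainder: -(1505889/3364)p² - (3011778/841)p - 22588335/3364. Dividing through by -1505889/3364 gives the monic gcd p² + 8p + 15.

p² + 8p + 15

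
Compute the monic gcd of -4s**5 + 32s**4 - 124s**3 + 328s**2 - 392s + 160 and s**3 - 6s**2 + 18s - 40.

Apply the Euclidean algorithm:
  -4s**5 + 32s**4 - 124s**3 + 328s**2 - 392s + 160 = (-4s**2 + 8s - 4)(s**3 - 6s**2 + 18s - 40) + (0)
The last nonzero remainder s**3 - 6s**2 + 18s - 40 is already monic.

s**3 - 6s**2 + 18s - 40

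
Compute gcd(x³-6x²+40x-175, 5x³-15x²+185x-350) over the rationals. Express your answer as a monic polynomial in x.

Repeated division with remainder:
  x³-6x²+40x-175 = (1/5)(5x³-15x²+185x-350) + (-3x²+3x-105)
  5x³-15x²+185x-350 = (-(5/3)x+10/3)(-3x²+3x-105) + (0)
Last nonzero remainder: -3x²+3x-105. Dividing through by -3 gives the monic gcd x²-x+35.

x²-x+35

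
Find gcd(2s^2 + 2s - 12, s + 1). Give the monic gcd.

Euclidean algorithm in ℚ[s]:
  2s^2 + 2s - 12 = (2s)(s + 1) + (-12)
  s + 1 = (-(1/12)s - 1/12)(-12) + (0)
The last nonzero remainder is the constant -12, so the polynomials are coprime and gcd = 1.

1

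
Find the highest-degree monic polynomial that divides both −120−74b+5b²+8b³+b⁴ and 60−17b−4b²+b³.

−12+b+b²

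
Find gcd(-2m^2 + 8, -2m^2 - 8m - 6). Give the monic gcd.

By polynomial division,
  -2m^2 + 8 = (-2m^2 - 8m - 6) + (8m + 14)
  -2m^2 - 8m - 6 = (-(1/4)m - 9/16)(8m + 14) + (15/8)
  8m + 14 = ((64/15)m + 112/15)(15/8) + (0)
The last nonzero remainder is the constant 15/8, so the polynomials are coprime and gcd = 1.

1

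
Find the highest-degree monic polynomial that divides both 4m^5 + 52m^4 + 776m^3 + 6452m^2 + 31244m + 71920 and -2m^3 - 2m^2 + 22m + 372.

Repeated division with remainder:
  4m^5 + 52m^4 + 776m^3 + 6452m^2 + 31244m + 71920 = (-2m^2 - 24m - 386)(-2m^3 - 2m^2 + 22m + 372) + (6952m^2 + 48664m + 215512)
  -2m^3 - 2m^2 + 22m + 372 = (-(1/3476)m + 3/1738)(6952m^2 + 48664m + 215512) + (0)
Last nonzero remainder: 6952m^2 + 48664m + 215512. Dividing through by 6952 gives the monic gcd m^2 + 7m + 31.

m^2 + 7m + 31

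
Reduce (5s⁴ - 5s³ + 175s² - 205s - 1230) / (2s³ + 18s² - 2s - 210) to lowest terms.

(5s³ + 10s² + 205s + 410)/(2s² + 24s + 70)

By polynomial division,
  5s⁴ - 5s³ + 175s² - 205s - 1230 = ((5/2)s - 25)(2s³ + 18s² - 2s - 210) + (630s² + 270s - 6480)
  2s³ + 18s² - 2s - 210 = ((1/315)s + 4/147)(630s² + 270s - 6480) + ((550/49)s - 1650/49)
  630s² + 270s - 6480 = ((3087/55)s + 10584/55)((550/49)s - 1650/49) + (0)
Last nonzero remainder: (550/49)s - 1650/49. Dividing through by 550/49 gives the monic gcd s - 3.
Cancel s - 3 from numerator and denominator to get the reduced form.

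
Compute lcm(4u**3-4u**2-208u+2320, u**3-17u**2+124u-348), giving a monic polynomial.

u**4-7u**3-46u**2+892u-3480

Apply the Euclidean algorithm:
  4u**3-4u**2-208u+2320 = (4)(u**3-17u**2+124u-348) + (64u**2-704u+3712)
  u**3-17u**2+124u-348 = ((1/64)u-3/32)(64u**2-704u+3712) + (0)
Last nonzero remainder: 64u**2-704u+3712. Dividing through by 64 gives the monic gcd u**2-11u+58.
Then lcm(f, g) = f·g / gcd(f, g); expanding and making the result monic gives the answer.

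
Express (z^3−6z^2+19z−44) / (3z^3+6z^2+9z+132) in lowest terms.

(z−4)/(3z+12)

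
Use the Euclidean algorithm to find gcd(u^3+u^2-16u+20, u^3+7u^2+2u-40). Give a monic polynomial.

u^2+3u-10

Repeated division with remainder:
  u^3+u^2-16u+20 = (u^3+7u^2+2u-40) + (-6u^2-18u+60)
  u^3+7u^2+2u-40 = (-(1/6)u-2/3)(-6u^2-18u+60) + (0)
Last nonzero remainder: -6u^2-18u+60. Dividing through by -6 gives the monic gcd u^2+3u-10.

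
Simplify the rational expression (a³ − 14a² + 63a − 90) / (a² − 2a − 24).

(a² − 8a + 15)/(a + 4)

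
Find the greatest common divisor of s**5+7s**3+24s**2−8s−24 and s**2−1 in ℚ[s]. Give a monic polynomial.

Euclidean algorithm in ℚ[s]:
  s**5+7s**3+24s**2−8s−24 = (s**3+8s+24)(s**2−1) + (0)
The last nonzero remainder s**2−1 is already monic.

s**2−1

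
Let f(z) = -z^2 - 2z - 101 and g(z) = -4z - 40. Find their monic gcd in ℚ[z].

By polynomial division,
  -z^2 - 2z - 101 = ((1/4)z - 2)(-4z - 40) + (-181)
  -4z - 40 = ((4/181)z + 40/181)(-181) + (0)
The last nonzero remainder is the constant -181, so the polynomials are coprime and gcd = 1.

1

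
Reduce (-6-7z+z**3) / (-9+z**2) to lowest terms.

(2+3z+z**2)/(3+z)

Apply the Euclidean algorithm:
  z**3-7z-6 = (z)(z**2-9) + (2z-6)
  z**2-9 = ((1/2)z+3/2)(2z-6) + (0)
Last nonzero remainder: 2z-6. Dividing through by 2 gives the monic gcd z-3.
Cancel z-3 from numerator and denominator to get the reduced form.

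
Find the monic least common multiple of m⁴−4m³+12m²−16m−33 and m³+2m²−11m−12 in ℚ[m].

m⁵−4m³+32m²−97m−132

By polynomial division,
  m⁴−4m³+12m²−16m−33 = (m−6)(m³+2m²−11m−12) + (35m²−70m−105)
  m³+2m²−11m−12 = ((1/35)m+4/35)(35m²−70m−105) + (0)
Last nonzero remainder: 35m²−70m−105. Dividing through by 35 gives the monic gcd m²−2m−3.
Then lcm(f, g) = f·g / gcd(f, g); expanding and making the result monic gives the answer.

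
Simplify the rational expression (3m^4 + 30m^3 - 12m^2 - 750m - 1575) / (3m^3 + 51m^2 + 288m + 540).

(m^3 + 5m^2 - 29m - 105)/(m^2 + 12m + 36)

By polynomial division,
  3m^4 + 30m^3 - 12m^2 - 750m - 1575 = (m - 7)(3m^3 + 51m^2 + 288m + 540) + (57m^2 + 726m + 2205)
  3m^3 + 51m^2 + 288m + 540 = ((1/19)m + 81/361)(57m^2 + 726m + 2205) + ((3267/361)m + 16335/361)
  57m^2 + 726m + 2205 = ((6859/1089)m + 17689/363)((3267/361)m + 16335/361) + (0)
Last nonzero remainder: (3267/361)m + 16335/361. Dividing through by 3267/361 gives the monic gcd m + 5.
Cancel m + 5 from numerator and denominator to get the reduced form.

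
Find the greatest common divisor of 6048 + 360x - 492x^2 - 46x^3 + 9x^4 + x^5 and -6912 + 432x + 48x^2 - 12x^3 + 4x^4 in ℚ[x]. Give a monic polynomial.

-36 + x^2

Repeated division with remainder:
  x^5 + 9x^4 - 46x^3 - 492x^2 + 360x + 6048 = ((1/4)x + 3)(4x^4 - 12x^3 + 48x^2 + 432x - 6912) + (-22x^3 - 744x^2 + 792x + 26784)
  4x^4 - 12x^3 + 48x^2 + 432x - 6912 = (-(2/11)x + 810/121)(-22x^3 - 744x^2 + 792x + 26784) + ((625872/121)x^2 - 22531392/121)
  -22x^3 - 744x^2 + 792x + 26784 = (-(1331/312936)x - 3751/26078)((625872/121)x^2 - 22531392/121) + (0)
Last nonzero remainder: (625872/121)x^2 - 22531392/121. Dividing through by 625872/121 gives the monic gcd x^2 - 36.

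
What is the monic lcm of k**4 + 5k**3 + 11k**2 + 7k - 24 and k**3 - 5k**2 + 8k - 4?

k**6 + k**5 - 5k**4 - 17k**3 - 8k**2 + 124k - 96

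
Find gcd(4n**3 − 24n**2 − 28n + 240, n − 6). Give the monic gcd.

1

Repeated division with remainder:
  4n**3 − 24n**2 − 28n + 240 = (4n**2 − 28)(n − 6) + (72)
  n − 6 = ((1/72)n − 1/12)(72) + (0)
The last nonzero remainder is the constant 72, so the polynomials are coprime and gcd = 1.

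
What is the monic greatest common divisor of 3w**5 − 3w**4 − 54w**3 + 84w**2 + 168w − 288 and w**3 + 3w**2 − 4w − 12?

w**2 − 4

By polynomial division,
  3w**5 − 3w**4 − 54w**3 + 84w**2 + 168w − 288 = (3w**2 − 12w − 6)(w**3 + 3w**2 − 4w − 12) + (90w**2 − 360)
  w**3 + 3w**2 − 4w − 12 = ((1/90)w + 1/30)(90w**2 − 360) + (0)
Last nonzero remainder: 90w**2 − 360. Dividing through by 90 gives the monic gcd w**2 − 4.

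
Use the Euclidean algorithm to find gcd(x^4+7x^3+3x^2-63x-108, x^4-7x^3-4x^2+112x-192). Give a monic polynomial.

x^2+x-12

Repeated division with remainder:
  x^4+7x^3+3x^2-63x-108 = (x^4-7x^3-4x^2+112x-192) + (14x^3+7x^2-175x+84)
  x^4-7x^3-4x^2+112x-192 = ((1/14)x-15/28)(14x^3+7x^2-175x+84) + ((49/4)x^2+(49/4)x-147)
  14x^3+7x^2-175x+84 = ((8/7)x-4/7)((49/4)x^2+(49/4)x-147) + (0)
Last nonzero remainder: (49/4)x^2+(49/4)x-147. Dividing through by 49/4 gives the monic gcd x^2+x-12.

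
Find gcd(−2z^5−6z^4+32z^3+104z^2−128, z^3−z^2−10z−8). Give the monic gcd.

Apply the Euclidean algorithm:
  −2z^5−6z^4+32z^3+104z^2−128 = (−2z^2−8z+4)(z^3−z^2−10z−8) + (12z^2−24z−96)
  z^3−z^2−10z−8 = ((1/12)z+1/12)(12z^2−24z−96) + (0)
Last nonzero remainder: 12z^2−24z−96. Dividing through by 12 gives the monic gcd z^2−2z−8.

z^2−2z−8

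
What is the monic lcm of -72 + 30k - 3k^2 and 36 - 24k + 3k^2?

Repeated division with remainder:
  -3k^2 + 30k - 72 = (-1)(3k^2 - 24k + 36) + (6k - 36)
  3k^2 - 24k + 36 = ((1/2)k - 1)(6k - 36) + (0)
Last nonzero remainder: 6k - 36. Dividing through by 6 gives the monic gcd k - 6.
Then lcm(f, g) = f·g / gcd(f, g); expanding and making the result monic gives the answer.

-48 + 44k - 12k^2 + k^3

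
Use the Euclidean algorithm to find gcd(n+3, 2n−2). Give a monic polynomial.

1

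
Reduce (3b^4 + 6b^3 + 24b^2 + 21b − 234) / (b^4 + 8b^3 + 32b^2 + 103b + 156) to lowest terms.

Apply the Euclidean algorithm:
  3b^4 + 6b^3 + 24b^2 + 21b − 234 = (3)(b^4 + 8b^3 + 32b^2 + 103b + 156) + (−18b^3 − 72b^2 − 288b − 702)
  b^4 + 8b^3 + 32b^2 + 103b + 156 = (−(1/18)b − 2/9)(−18b^3 − 72b^2 − 288b − 702) + (0)
Last nonzero remainder: −18b^3 − 72b^2 − 288b − 702. Dividing through by −18 gives the monic gcd b^3 + 4b^2 + 16b + 39.
Cancel b^3 + 4b^2 + 16b + 39 from numerator and denominator to get the reduced form.

(3b − 6)/(b + 4)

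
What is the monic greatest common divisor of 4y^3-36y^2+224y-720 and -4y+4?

By polynomial division,
  4y^3-36y^2+224y-720 = (-y^2+8y-48)(-4y+4) + (-528)
  -4y+4 = ((1/132)y-1/132)(-528) + (0)
The last nonzero remainder is the constant -528, so the polynomials are coprime and gcd = 1.

1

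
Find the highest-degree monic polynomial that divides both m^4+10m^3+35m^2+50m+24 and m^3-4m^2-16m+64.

Repeated division with remainder:
  m^4+10m^3+35m^2+50m+24 = (m+14)(m^3-4m^2-16m+64) + (107m^2+210m-872)
  m^3-4m^2-16m+64 = ((1/107)m-638/11449)(107m^2+210m-872) + ((44100/11449)m+176400/11449)
  107m^2+210m-872 = ((1225043/44100)m-1247941/22050)((44100/11449)m+176400/11449) + (0)
Last nonzero remainder: (44100/11449)m+176400/11449. Dividing through by 44100/11449 gives the monic gcd m+4.

m+4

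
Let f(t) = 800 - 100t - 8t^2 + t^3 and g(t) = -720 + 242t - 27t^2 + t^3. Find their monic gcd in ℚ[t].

80 - 18t + t^2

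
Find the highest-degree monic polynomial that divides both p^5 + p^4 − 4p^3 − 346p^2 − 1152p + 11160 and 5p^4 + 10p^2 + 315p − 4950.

Apply the Euclidean algorithm:
  p^5 + p^4 − 4p^3 − 346p^2 − 1152p + 11160 = ((1/5)p + 1/5)(5p^4 + 10p^2 + 315p − 4950) + (−6p^3 − 411p^2 − 225p + 12150)
  5p^4 + 10p^2 + 315p − 4950 = (−(5/6)p + 685/12)(−6p^3 − 411p^2 − 225p + 12150) + ((93135/4)p^2 + (93135/4)p − 1397025/2)
  −6p^3 − 411p^2 − 225p + 12150 = (−(8/31045)p − 108/6209)((93135/4)p^2 + (93135/4)p − 1397025/2) + (0)
Last nonzero remainder: (93135/4)p^2 + (93135/4)p − 1397025/2. Dividing through by 93135/4 gives the monic gcd p^2 + p − 30.

p^2 + p − 30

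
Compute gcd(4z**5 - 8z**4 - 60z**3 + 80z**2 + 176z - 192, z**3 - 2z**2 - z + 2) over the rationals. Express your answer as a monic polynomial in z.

By polynomial division,
  4z**5 - 8z**4 - 60z**3 + 80z**2 + 176z - 192 = (4z**2 - 56)(z**3 - 2z**2 - z + 2) + (-40z**2 + 120z - 80)
  z**3 - 2z**2 - z + 2 = (-(1/40)z - 1/40)(-40z**2 + 120z - 80) + (0)
Last nonzero remainder: -40z**2 + 120z - 80. Dividing through by -40 gives the monic gcd z**2 - 3z + 2.

z**2 - 3z + 2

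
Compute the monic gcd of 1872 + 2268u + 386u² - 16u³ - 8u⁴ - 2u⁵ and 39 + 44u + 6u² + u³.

Apply the Euclidean algorithm:
  -2u⁵ - 8u⁴ - 16u³ + 386u² + 2268u + 1872 = (-2u² + 4u + 48)(u³ + 6u² + 44u + 39) + (0)
The last nonzero remainder u³ + 6u² + 44u + 39 is already monic.

39 + 44u + 6u² + u³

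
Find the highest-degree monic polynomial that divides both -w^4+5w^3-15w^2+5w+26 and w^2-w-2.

w^2-w-2

By polynomial division,
  -w^4+5w^3-15w^2+5w+26 = (-w^2+4w-13)(w^2-w-2) + (0)
The last nonzero remainder w^2-w-2 is already monic.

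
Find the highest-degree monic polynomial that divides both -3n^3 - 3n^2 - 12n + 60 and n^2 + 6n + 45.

1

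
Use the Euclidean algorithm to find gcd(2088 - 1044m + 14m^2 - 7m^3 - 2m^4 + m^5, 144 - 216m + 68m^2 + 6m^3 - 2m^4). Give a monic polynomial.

Apply the Euclidean algorithm:
  m^5 - 2m^4 - 7m^3 + 14m^2 - 1044m + 2088 = (-(1/2)m - 1/2)(-2m^4 + 6m^3 + 68m^2 - 216m + 144) + (30m^3 - 60m^2 - 1080m + 2160)
  -2m^4 + 6m^3 + 68m^2 - 216m + 144 = (-(1/15)m + 1/15)(30m^3 - 60m^2 - 1080m + 2160) + (0)
Last nonzero remainder: 30m^3 - 60m^2 - 1080m + 2160. Dividing through by 30 gives the monic gcd m^3 - 2m^2 - 36m + 72.

72 - 36m - 2m^2 + m^3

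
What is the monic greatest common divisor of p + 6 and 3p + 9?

Repeated division with remainder:
  p + 6 = (1/3)(3p + 9) + (3)
  3p + 9 = (p + 3)(3) + (0)
The last nonzero remainder is the constant 3, so the polynomials are coprime and gcd = 1.

1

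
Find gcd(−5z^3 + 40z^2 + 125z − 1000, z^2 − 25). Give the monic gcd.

z^2 − 25

By polynomial division,
  −5z^3 + 40z^2 + 125z − 1000 = (−5z + 40)(z^2 − 25) + (0)
The last nonzero remainder z^2 − 25 is already monic.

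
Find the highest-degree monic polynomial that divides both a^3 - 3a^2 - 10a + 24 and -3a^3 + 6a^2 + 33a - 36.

Repeated division with remainder:
  a^3 - 3a^2 - 10a + 24 = (-1/3)(-3a^3 + 6a^2 + 33a - 36) + (-a^2 + a + 12)
  -3a^3 + 6a^2 + 33a - 36 = (3a - 3)(-a^2 + a + 12) + (0)
Last nonzero remainder: -a^2 + a + 12. Dividing through by -1 gives the monic gcd a^2 - a - 12.

a^2 - a - 12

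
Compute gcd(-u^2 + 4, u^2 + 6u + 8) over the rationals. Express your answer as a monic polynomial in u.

Repeated division with remainder:
  -u^2 + 4 = (-1)(u^2 + 6u + 8) + (6u + 12)
  u^2 + 6u + 8 = ((1/6)u + 2/3)(6u + 12) + (0)
Last nonzero remainder: 6u + 12. Dividing through by 6 gives the monic gcd u + 2.

u + 2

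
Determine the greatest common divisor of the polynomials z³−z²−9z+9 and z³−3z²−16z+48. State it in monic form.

Repeated division with remainder:
  z³−z²−9z+9 = (z³−3z²−16z+48) + (2z²+7z−39)
  z³−3z²−16z+48 = ((1/2)z−13/4)(2z²+7z−39) + ((105/4)z−315/4)
  2z²+7z−39 = ((8/105)z+52/105)((105/4)z−315/4) + (0)
Last nonzero remainder: (105/4)z−315/4. Dividing through by 105/4 gives the monic gcd z−3.

z−3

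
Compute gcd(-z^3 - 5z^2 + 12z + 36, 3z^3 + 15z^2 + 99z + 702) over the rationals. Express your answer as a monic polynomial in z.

Apply the Euclidean algorithm:
  -z^3 - 5z^2 + 12z + 36 = (-1/3)(3z^3 + 15z^2 + 99z + 702) + (45z + 270)
  3z^3 + 15z^2 + 99z + 702 = ((1/15)z^2 - (1/15)z + 13/5)(45z + 270) + (0)
Last nonzero remainder: 45z + 270. Dividing through by 45 gives the monic gcd z + 6.

z + 6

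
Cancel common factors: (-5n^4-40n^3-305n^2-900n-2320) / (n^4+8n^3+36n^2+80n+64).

(-5n^2-20n-145)/(n^2+4n+4)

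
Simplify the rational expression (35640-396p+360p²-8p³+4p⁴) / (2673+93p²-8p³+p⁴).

(360+36p+4p²)/(27+3p+p²)

Apply the Euclidean algorithm:
  4p⁴-8p³+360p²-396p+35640 = (4)(p⁴-8p³+93p²+2673) + (24p³-12p²-396p+24948)
  p⁴-8p³+93p²+2673 = ((1/24)p-5/16)(24p³-12p²-396p+24948) + ((423/4)p²-(4653/4)p+41877/4)
  24p³-12p²-396p+24948 = ((32/141)p+112/47)((423/4)p²-(4653/4)p+41877/4) + (0)
Last nonzero remainder: (423/4)p²-(4653/4)p+41877/4. Dividing through by 423/4 gives the monic gcd p²-11p+99.
Cancel p²-11p+99 from numerator and denominator to get the reduced form.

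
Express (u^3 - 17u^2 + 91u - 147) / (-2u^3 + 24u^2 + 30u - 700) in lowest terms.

(-u^2 + 10u - 21)/(2u^2 - 10u - 100)

Euclidean algorithm in ℚ[u]:
  u^3 - 17u^2 + 91u - 147 = (-1/2)(-2u^3 + 24u^2 + 30u - 700) + (-5u^2 + 106u - 497)
  -2u^3 + 24u^2 + 30u - 700 = ((2/5)u + 92/25)(-5u^2 + 106u - 497) + (-(4032/25)u + 28224/25)
  -5u^2 + 106u - 497 = ((125/4032)u - 1775/4032)(-(4032/25)u + 28224/25) + (0)
Last nonzero remainder: -(4032/25)u + 28224/25. Dividing through by -4032/25 gives the monic gcd u - 7.
Cancel u - 7 from numerator and denominator to get the reduced form.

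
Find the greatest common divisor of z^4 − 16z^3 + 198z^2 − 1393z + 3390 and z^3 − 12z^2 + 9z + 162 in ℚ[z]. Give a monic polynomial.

Euclidean algorithm in ℚ[z]:
  z^4 − 16z^3 + 198z^2 − 1393z + 3390 = (z − 4)(z^3 − 12z^2 + 9z + 162) + (141z^2 − 1519z + 4038)
  z^3 − 12z^2 + 9z + 162 = ((1/141)z − 173/19881)(141z^2 − 1519z + 4038) + (−(653216/19881)z + 1306432/6627)
  141z^2 − 1519z + 4038 = (−(2803221/653216)z + 13379913/653216)(−(653216/19881)z + 1306432/6627) + (0)
Last nonzero remainder: −(653216/19881)z + 1306432/6627. Dividing through by −653216/19881 gives the monic gcd z − 6.

z − 6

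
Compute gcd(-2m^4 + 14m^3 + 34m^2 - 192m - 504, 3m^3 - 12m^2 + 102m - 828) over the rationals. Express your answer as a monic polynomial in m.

By polynomial division,
  -2m^4 + 14m^3 + 34m^2 - 192m - 504 = (-(2/3)m + 2)(3m^3 - 12m^2 + 102m - 828) + (126m^2 - 948m + 1152)
  3m^3 - 12m^2 + 102m - 828 = ((1/42)m + 37/441)(126m^2 - 948m + 1152) + ((22654/147)m - 45308/49)
  126m^2 - 948m + 1152 = ((9261/11327)m - 14112/11327)((22654/147)m - 45308/49) + (0)
Last nonzero remainder: (22654/147)m - 45308/49. Dividing through by 22654/147 gives the monic gcd m - 6.

m - 6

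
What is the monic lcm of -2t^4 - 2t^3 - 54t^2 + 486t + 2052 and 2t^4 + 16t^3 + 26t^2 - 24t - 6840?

By polynomial division,
  -2t^4 - 2t^3 - 54t^2 + 486t + 2052 = (-1)(2t^4 + 16t^3 + 26t^2 - 24t - 6840) + (14t^3 - 28t^2 + 462t - 4788)
  2t^4 + 16t^3 + 26t^2 - 24t - 6840 = ((1/7)t + 10/7)(14t^3 - 28t^2 + 462t - 4788) + (0)
Last nonzero remainder: 14t^3 - 28t^2 + 462t - 4788. Dividing through by 14 gives the monic gcd t^3 - 2t^2 + 33t - 342.
Then lcm(f, g) = f·g / gcd(f, g); expanding and making the result monic gives the answer.

t^5 + 11t^4 + 37t^3 + 27t^2 - 3456t - 10260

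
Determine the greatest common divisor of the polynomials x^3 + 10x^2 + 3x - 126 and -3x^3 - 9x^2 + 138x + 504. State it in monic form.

Repeated division with remainder:
  x^3 + 10x^2 + 3x - 126 = (-1/3)(-3x^3 - 9x^2 + 138x + 504) + (7x^2 + 49x + 42)
  -3x^3 - 9x^2 + 138x + 504 = (-(3/7)x + 12/7)(7x^2 + 49x + 42) + (72x + 432)
  7x^2 + 49x + 42 = ((7/72)x + 7/72)(72x + 432) + (0)
Last nonzero remainder: 72x + 432. Dividing through by 72 gives the monic gcd x + 6.

x + 6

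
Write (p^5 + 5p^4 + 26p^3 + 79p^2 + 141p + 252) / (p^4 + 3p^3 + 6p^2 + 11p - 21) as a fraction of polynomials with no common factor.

By polynomial division,
  p^5 + 5p^4 + 26p^3 + 79p^2 + 141p + 252 = (p + 2)(p^4 + 3p^3 + 6p^2 + 11p - 21) + (14p^3 + 56p^2 + 140p + 294)
  p^4 + 3p^3 + 6p^2 + 11p - 21 = ((1/14)p - 1/14)(14p^3 + 56p^2 + 140p + 294) + (0)
Last nonzero remainder: 14p^3 + 56p^2 + 140p + 294. Dividing through by 14 gives the monic gcd p^3 + 4p^2 + 10p + 21.
Cancel p^3 + 4p^2 + 10p + 21 from numerator and denominator to get the reduced form.

(p^2 + p + 12)/(p - 1)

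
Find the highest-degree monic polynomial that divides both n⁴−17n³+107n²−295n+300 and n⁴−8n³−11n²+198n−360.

n²−7n+12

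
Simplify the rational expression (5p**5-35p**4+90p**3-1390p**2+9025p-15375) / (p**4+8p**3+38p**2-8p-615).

(5p**2-50p+125)/(p+5)

Apply the Euclidean algorithm:
  5p**5-35p**4+90p**3-1390p**2+9025p-15375 = (5p-75)(p**4+8p**3+38p**2-8p-615) + (500p**3+1500p**2+11500p-61500)
  p**4+8p**3+38p**2-8p-615 = ((1/500)p+1/100)(500p**3+1500p**2+11500p-61500) + (0)
Last nonzero remainder: 500p**3+1500p**2+11500p-61500. Dividing through by 500 gives the monic gcd p**3+3p**2+23p-123.
Cancel p**3+3p**2+23p-123 from numerator and denominator to get the reduced form.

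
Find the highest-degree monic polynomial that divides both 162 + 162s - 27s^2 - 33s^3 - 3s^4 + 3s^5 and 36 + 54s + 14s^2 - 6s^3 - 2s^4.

-3 - 2s + s^2

Apply the Euclidean algorithm:
  3s^5 - 3s^4 - 33s^3 - 27s^2 + 162s + 162 = (-(3/2)s + 6)(-2s^4 - 6s^3 + 14s^2 + 54s + 36) + (24s^3 - 30s^2 - 108s - 54)
  -2s^4 - 6s^3 + 14s^2 + 54s + 36 = (-(1/12)s - 17/48)(24s^3 - 30s^2 - 108s - 54) + (-(45/8)s^2 + (45/4)s + 135/8)
  24s^3 - 30s^2 - 108s - 54 = (-(64/15)s - 16/5)(-(45/8)s^2 + (45/4)s + 135/8) + (0)
Last nonzero remainder: -(45/8)s^2 + (45/4)s + 135/8. Dividing through by -45/8 gives the monic gcd s^2 - 2s - 3.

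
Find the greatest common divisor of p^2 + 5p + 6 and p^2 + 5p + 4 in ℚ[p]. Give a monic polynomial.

1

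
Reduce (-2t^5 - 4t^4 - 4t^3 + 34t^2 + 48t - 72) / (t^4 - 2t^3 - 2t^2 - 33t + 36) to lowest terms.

Euclidean algorithm in ℚ[t]:
  -2t^5 - 4t^4 - 4t^3 + 34t^2 + 48t - 72 = (-2t - 8)(t^4 - 2t^3 - 2t^2 - 33t + 36) + (-24t^3 - 48t^2 - 144t + 216)
  t^4 - 2t^3 - 2t^2 - 33t + 36 = (-(1/24)t + 1/6)(-24t^3 - 48t^2 - 144t + 216) + (0)
Last nonzero remainder: -24t^3 - 48t^2 - 144t + 216. Dividing through by -24 gives the monic gcd t^3 + 2t^2 + 6t - 9.
Cancel t^3 + 2t^2 + 6t - 9 from numerator and denominator to get the reduced form.

(-2t^2 + 8)/(t - 4)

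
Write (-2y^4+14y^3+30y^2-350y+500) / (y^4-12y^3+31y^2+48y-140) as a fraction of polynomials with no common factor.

(-2y^2+50)/(y^2-5y-14)

Apply the Euclidean algorithm:
  -2y^4+14y^3+30y^2-350y+500 = (-2)(y^4-12y^3+31y^2+48y-140) + (-10y^3+92y^2-254y+220)
  y^4-12y^3+31y^2+48y-140 = (-(1/10)y+7/25)(-10y^3+92y^2-254y+220) + (-(504/25)y^2+(3528/25)y-1008/5)
  -10y^3+92y^2-254y+220 = ((125/252)y-275/252)(-(504/25)y^2+(3528/25)y-1008/5) + (0)
Last nonzero remainder: -(504/25)y^2+(3528/25)y-1008/5. Dividing through by -504/25 gives the monic gcd y^2-7y+10.
Cancel y^2-7y+10 from numerator and denominator to get the reduced form.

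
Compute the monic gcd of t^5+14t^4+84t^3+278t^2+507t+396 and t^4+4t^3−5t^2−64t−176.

By polynomial division,
  t^5+14t^4+84t^3+278t^2+507t+396 = (t+10)(t^4+4t^3−5t^2−64t−176) + (49t^3+392t^2+1323t+2156)
  t^4+4t^3−5t^2−64t−176 = ((1/49)t−4/49)(49t^3+392t^2+1323t+2156) + (0)
Last nonzero remainder: 49t^3+392t^2+1323t+2156. Dividing through by 49 gives the monic gcd t^3+8t^2+27t+44.

t^3+8t^2+27t+44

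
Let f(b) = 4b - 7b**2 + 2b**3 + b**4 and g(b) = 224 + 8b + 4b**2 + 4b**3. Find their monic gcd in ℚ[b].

4 + b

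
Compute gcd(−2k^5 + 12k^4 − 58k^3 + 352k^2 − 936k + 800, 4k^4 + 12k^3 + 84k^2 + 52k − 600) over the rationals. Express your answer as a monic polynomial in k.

Apply the Euclidean algorithm:
  −2k^5 + 12k^4 − 58k^3 + 352k^2 − 936k + 800 = (−(1/2)k + 9/2)(4k^4 + 12k^3 + 84k^2 + 52k − 600) + (−70k^3 − 1470k + 3500)
  4k^4 + 12k^3 + 84k^2 + 52k − 600 = (−(2/35)k − 6/35)(−70k^3 − 1470k + 3500) + (0)
Last nonzero remainder: −70k^3 − 1470k + 3500. Dividing through by −70 gives the monic gcd k^3 + 21k − 50.

k^3 + 21k − 50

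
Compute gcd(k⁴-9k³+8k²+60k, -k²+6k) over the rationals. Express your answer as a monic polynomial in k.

Repeated division with remainder:
  k⁴-9k³+8k²+60k = (-k²+3k+10)(-k²+6k) + (0)
Last nonzero remainder: -k²+6k. Dividing through by -1 gives the monic gcd k²-6k.

k²-6k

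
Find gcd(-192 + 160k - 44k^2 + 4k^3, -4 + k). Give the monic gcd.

-4 + k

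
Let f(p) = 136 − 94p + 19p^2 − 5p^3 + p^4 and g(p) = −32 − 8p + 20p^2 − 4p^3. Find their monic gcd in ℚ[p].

Repeated division with remainder:
  p^4 − 5p^3 + 19p^2 − 94p + 136 = (−(1/4)p)(−4p^3 + 20p^2 − 8p − 32) + (17p^2 − 102p + 136)
  −4p^3 + 20p^2 − 8p − 32 = (−(4/17)p − 4/17)(17p^2 − 102p + 136) + (0)
Last nonzero remainder: 17p^2 − 102p + 136. Dividing through by 17 gives the monic gcd p^2 − 6p + 8.

8 − 6p + p^2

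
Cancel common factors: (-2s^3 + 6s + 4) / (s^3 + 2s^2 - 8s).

By polynomial division,
  -2s^3 + 6s + 4 = (-2)(s^3 + 2s^2 - 8s) + (4s^2 - 10s + 4)
  s^3 + 2s^2 - 8s = ((1/4)s + 9/8)(4s^2 - 10s + 4) + ((9/4)s - 9/2)
  4s^2 - 10s + 4 = ((16/9)s - 8/9)((9/4)s - 9/2) + (0)
Last nonzero remainder: (9/4)s - 9/2. Dividing through by 9/4 gives the monic gcd s - 2.
Cancel s - 2 from numerator and denominator to get the reduced form.

(-2s^2 - 4s - 2)/(s^2 + 4s)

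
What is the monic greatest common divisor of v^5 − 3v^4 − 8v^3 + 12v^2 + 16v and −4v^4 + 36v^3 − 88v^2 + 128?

By polynomial division,
  v^5 − 3v^4 − 8v^3 + 12v^2 + 16v = (−(1/4)v − 3/2)(−4v^4 + 36v^3 − 88v^2 + 128) + (24v^3 − 120v^2 + 48v + 192)
  −4v^4 + 36v^3 − 88v^2 + 128 = (−(1/6)v + 2/3)(24v^3 − 120v^2 + 48v + 192) + (0)
Last nonzero remainder: 24v^3 − 120v^2 + 48v + 192. Dividing through by 24 gives the monic gcd v^3 − 5v^2 + 2v + 8.

v^3 − 5v^2 + 2v + 8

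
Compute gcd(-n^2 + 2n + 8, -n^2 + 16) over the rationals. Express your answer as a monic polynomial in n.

n - 4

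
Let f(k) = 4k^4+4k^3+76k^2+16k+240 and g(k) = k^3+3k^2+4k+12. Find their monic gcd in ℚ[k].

k^2+4

Repeated division with remainder:
  4k^4+4k^3+76k^2+16k+240 = (4k−8)(k^3+3k^2+4k+12) + (84k^2+336)
  k^3+3k^2+4k+12 = ((1/84)k+1/28)(84k^2+336) + (0)
Last nonzero remainder: 84k^2+336. Dividing through by 84 gives the monic gcd k^2+4.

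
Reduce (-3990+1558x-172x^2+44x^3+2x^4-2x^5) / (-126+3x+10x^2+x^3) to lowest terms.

Repeated division with remainder:
  -2x^5+2x^4+44x^3-172x^2+1558x-3990 = (-2x^2+22x-170)(x^3+10x^2+3x-126) + (1210x^2+4840x-25410)
  x^3+10x^2+3x-126 = ((1/1210)x+3/605)(1210x^2+4840x-25410) + (0)
Last nonzero remainder: 1210x^2+4840x-25410. Dividing through by 1210 gives the monic gcd x^2+4x-21.
Cancel x^2+4x-21 from numerator and denominator to get the reduced form.

(190-38x+10x^2-2x^3)/(6+x)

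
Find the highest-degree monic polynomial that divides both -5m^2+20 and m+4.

Repeated division with remainder:
  -5m^2+20 = (-5m+20)(m+4) + (-60)
  m+4 = (-(1/60)m-1/15)(-60) + (0)
The last nonzero remainder is the constant -60, so the polynomials are coprime and gcd = 1.

1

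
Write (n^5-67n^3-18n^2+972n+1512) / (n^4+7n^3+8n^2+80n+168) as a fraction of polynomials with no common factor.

Repeated division with remainder:
  n^5-67n^3-18n^2+972n+1512 = (n-7)(n^4+7n^3+8n^2+80n+168) + (-26n^3-42n^2+1364n+2688)
  n^4+7n^3+8n^2+80n+168 = (-(1/26)n-35/169)(-26n^3-42n^2+1364n+2688) + ((8748/169)n^2+(78732/169)n+122472/169)
  -26n^3-42n^2+1364n+2688 = (-(2197/4374)n+2704/729)((8748/169)n^2+(78732/169)n+122472/169) + (0)
Last nonzero remainder: (8748/169)n^2+(78732/169)n+122472/169. Dividing through by 8748/169 gives the monic gcd n^2+9n+14.
Cancel n^2+9n+14 from numerator and denominator to get the reduced form.

(n^3-9n^2+108)/(n^2-2n+12)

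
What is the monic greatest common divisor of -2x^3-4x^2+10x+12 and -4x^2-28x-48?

Apply the Euclidean algorithm:
  -2x^3-4x^2+10x+12 = ((1/2)x-5/2)(-4x^2-28x-48) + (-36x-108)
  -4x^2-28x-48 = ((1/9)x+4/9)(-36x-108) + (0)
Last nonzero remainder: -36x-108. Dividing through by -36 gives the monic gcd x+3.

x+3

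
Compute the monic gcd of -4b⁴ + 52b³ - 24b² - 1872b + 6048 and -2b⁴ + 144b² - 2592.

Repeated division with remainder:
  -4b⁴ + 52b³ - 24b² - 1872b + 6048 = (2)(-2b⁴ + 144b² - 2592) + (52b³ - 312b² - 1872b + 11232)
  -2b⁴ + 144b² - 2592 = (-(1/26)b - 3/13)(52b³ - 312b² - 1872b + 11232) + (0)
Last nonzero remainder: 52b³ - 312b² - 1872b + 11232. Dividing through by 52 gives the monic gcd b³ - 6b² - 36b + 216.

b³ - 6b² - 36b + 216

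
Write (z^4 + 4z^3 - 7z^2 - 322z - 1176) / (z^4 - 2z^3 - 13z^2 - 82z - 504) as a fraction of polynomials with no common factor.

(z^2 + 7z + 42)/(z^2 + z + 18)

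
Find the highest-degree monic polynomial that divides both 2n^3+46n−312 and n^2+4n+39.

n^2+4n+39

Repeated division with remainder:
  2n^3+46n−312 = (2n−8)(n^2+4n+39) + (0)
The last nonzero remainder n^2+4n+39 is already monic.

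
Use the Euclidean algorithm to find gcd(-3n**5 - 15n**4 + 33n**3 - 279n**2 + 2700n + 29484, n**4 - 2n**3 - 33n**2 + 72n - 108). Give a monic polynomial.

n**2 - 36

Euclidean algorithm in ℚ[n]:
  -3n**5 - 15n**4 + 33n**3 - 279n**2 + 2700n + 29484 = (-3n - 21)(n**4 - 2n**3 - 33n**2 + 72n - 108) + (-108n**3 - 756n**2 + 3888n + 27216)
  n**4 - 2n**3 - 33n**2 + 72n - 108 = (-(1/108)n + 1/12)(-108n**3 - 756n**2 + 3888n + 27216) + (66n**2 - 2376)
  -108n**3 - 756n**2 + 3888n + 27216 = (-(18/11)n - 126/11)(66n**2 - 2376) + (0)
Last nonzero remainder: 66n**2 - 2376. Dividing through by 66 gives the monic gcd n**2 - 36.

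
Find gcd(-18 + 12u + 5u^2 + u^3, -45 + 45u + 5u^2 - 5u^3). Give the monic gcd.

Repeated division with remainder:
  u^3 + 5u^2 + 12u - 18 = (-1/5)(-5u^3 + 5u^2 + 45u - 45) + (6u^2 + 21u - 27)
  -5u^3 + 5u^2 + 45u - 45 = (-(5/6)u + 15/4)(6u^2 + 21u - 27) + (-(225/4)u + 225/4)
  6u^2 + 21u - 27 = (-(8/75)u - 12/25)(-(225/4)u + 225/4) + (0)
Last nonzero remainder: -(225/4)u + 225/4. Dividing through by -225/4 gives the monic gcd u - 1.

-1 + u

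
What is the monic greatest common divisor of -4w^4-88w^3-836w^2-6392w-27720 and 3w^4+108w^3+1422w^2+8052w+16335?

w^2+20w+99

By polynomial division,
  -4w^4-88w^3-836w^2-6392w-27720 = (-4/3)(3w^4+108w^3+1422w^2+8052w+16335) + (56w^3+1060w^2+4344w-5940)
  3w^4+108w^3+1422w^2+8052w+16335 = ((3/56)w+717/784)(56w^3+1060w^2+4344w-5940) + ((43095/196)w^2+(215475/49)w+4266405/196)
  56w^3+1060w^2+4344w-5940 = ((10976/43095)w-784/2873)((43095/196)w^2+(215475/49)w+4266405/196) + (0)
Last nonzero remainder: (43095/196)w^2+(215475/49)w+4266405/196. Dividing through by 43095/196 gives the monic gcd w^2+20w+99.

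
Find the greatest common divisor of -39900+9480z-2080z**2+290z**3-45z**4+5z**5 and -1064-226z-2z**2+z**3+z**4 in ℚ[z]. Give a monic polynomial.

Apply the Euclidean algorithm:
  5z**5-45z**4+290z**3-2080z**2+9480z-39900 = (5z-50)(z**4+z**3-2z**2-226z-1064) + (350z**3-1050z**2+3500z-93100)
  z**4+z**3-2z**2-226z-1064 = ((1/350)z+2/175)(350z**3-1050z**2+3500z-93100) + (0)
Last nonzero remainder: 350z**3-1050z**2+3500z-93100. Dividing through by 350 gives the monic gcd z**3-3z**2+10z-266.

-266+10z-3z**2+z**3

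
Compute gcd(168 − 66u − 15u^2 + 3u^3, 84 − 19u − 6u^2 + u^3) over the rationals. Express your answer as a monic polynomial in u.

By polynomial division,
  3u^3 − 15u^2 − 66u + 168 = (3)(u^3 − 6u^2 − 19u + 84) + (3u^2 − 9u − 84)
  u^3 − 6u^2 − 19u + 84 = ((1/3)u − 1)(3u^2 − 9u − 84) + (0)
Last nonzero remainder: 3u^2 − 9u − 84. Dividing through by 3 gives the monic gcd u^2 − 3u − 28.

−28 − 3u + u^2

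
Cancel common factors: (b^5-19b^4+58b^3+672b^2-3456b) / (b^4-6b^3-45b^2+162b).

(b^2-16b+64)/(b-3)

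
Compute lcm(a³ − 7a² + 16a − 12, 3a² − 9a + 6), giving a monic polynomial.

Apply the Euclidean algorithm:
  a³ − 7a² + 16a − 12 = ((1/3)a − 4/3)(3a² − 9a + 6) + (2a − 4)
  3a² − 9a + 6 = ((3/2)a − 3/2)(2a − 4) + (0)
Last nonzero remainder: 2a − 4. Dividing through by 2 gives the monic gcd a − 2.
Then lcm(f, g) = f·g / gcd(f, g); expanding and making the result monic gives the answer.

a⁴ − 8a³ + 23a² − 28a + 12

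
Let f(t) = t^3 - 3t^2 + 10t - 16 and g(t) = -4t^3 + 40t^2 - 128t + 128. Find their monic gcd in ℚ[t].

Repeated division with remainder:
  t^3 - 3t^2 + 10t - 16 = (-1/4)(-4t^3 + 40t^2 - 128t + 128) + (7t^2 - 22t + 16)
  -4t^3 + 40t^2 - 128t + 128 = (-(4/7)t + 192/49)(7t^2 - 22t + 16) + (-(1600/49)t + 3200/49)
  7t^2 - 22t + 16 = (-(343/1600)t + 49/200)(-(1600/49)t + 3200/49) + (0)
Last nonzero remainder: -(1600/49)t + 3200/49. Dividing through by -1600/49 gives the monic gcd t - 2.

t - 2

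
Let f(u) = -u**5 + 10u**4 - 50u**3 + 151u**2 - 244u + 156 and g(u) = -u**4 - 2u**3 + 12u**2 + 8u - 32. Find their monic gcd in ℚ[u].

By polynomial division,
  -u**5 + 10u**4 - 50u**3 + 151u**2 - 244u + 156 = (u - 12)(-u**4 - 2u**3 + 12u**2 + 8u - 32) + (-86u**3 + 287u**2 - 116u - 228)
  -u**4 - 2u**3 + 12u**2 + 8u - 32 = ((1/86)u + 459/7396)(-86u**3 + 287u**2 - 116u - 228) + (-(33005/7396)u**2 + (33005/1849)u - 33005/1849)
  -86u**3 + 287u**2 - 116u - 228 = ((636056/33005)u + 421572/33005)(-(33005/7396)u**2 + (33005/1849)u - 33005/1849) + (0)
Last nonzero remainder: -(33005/7396)u**2 + (33005/1849)u - 33005/1849. Dividing through by -33005/7396 gives the monic gcd u**2 - 4u + 4.

u**2 - 4u + 4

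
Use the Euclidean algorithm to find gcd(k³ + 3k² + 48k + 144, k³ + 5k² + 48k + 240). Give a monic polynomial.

k² + 48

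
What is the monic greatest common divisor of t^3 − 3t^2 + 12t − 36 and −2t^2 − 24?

Euclidean algorithm in ℚ[t]:
  t^3 − 3t^2 + 12t − 36 = (−(1/2)t + 3/2)(−2t^2 − 24) + (0)
Last nonzero remainder: −2t^2 − 24. Dividing through by −2 gives the monic gcd t^2 + 12.

t^2 + 12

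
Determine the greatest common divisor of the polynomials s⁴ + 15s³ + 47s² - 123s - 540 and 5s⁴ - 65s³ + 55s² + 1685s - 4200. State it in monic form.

Apply the Euclidean algorithm:
  s⁴ + 15s³ + 47s² - 123s - 540 = (1/5)(5s⁴ - 65s³ + 55s² + 1685s - 4200) + (28s³ + 36s² - 460s + 300)
  5s⁴ - 65s³ + 55s² + 1685s - 4200 = ((5/28)s - 125/49)(28s³ + 36s² - 460s + 300) + ((11220/49)s² + (22440/49)s - 168300/49)
  28s³ + 36s² - 460s + 300 = ((343/2805)s - 49/561)((11220/49)s² + (22440/49)s - 168300/49) + (0)
Last nonzero remainder: (11220/49)s² + (22440/49)s - 168300/49. Dividing through by 11220/49 gives the monic gcd s² + 2s - 15.

s² + 2s - 15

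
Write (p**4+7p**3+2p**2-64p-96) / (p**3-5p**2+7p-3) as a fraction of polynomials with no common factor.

(p**3+10p**2+32p+32)/(p**2-2p+1)

Repeated division with remainder:
  p**4+7p**3+2p**2-64p-96 = (p+12)(p**3-5p**2+7p-3) + (55p**2-145p-60)
  p**3-5p**2+7p-3 = ((1/55)p-26/605)(55p**2-145p-60) + ((225/121)p-675/121)
  55p**2-145p-60 = ((1331/45)p+484/45)((225/121)p-675/121) + (0)
Last nonzero remainder: (225/121)p-675/121. Dividing through by 225/121 gives the monic gcd p-3.
Cancel p-3 from numerator and denominator to get the reduced form.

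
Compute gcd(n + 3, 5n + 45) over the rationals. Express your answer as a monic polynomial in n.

1

Repeated division with remainder:
  n + 3 = (1/5)(5n + 45) + (-6)
  5n + 45 = (-(5/6)n - 15/2)(-6) + (0)
The last nonzero remainder is the constant -6, so the polynomials are coprime and gcd = 1.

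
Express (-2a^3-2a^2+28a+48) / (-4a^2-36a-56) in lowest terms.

(a^2-a-12)/(2a+14)

Euclidean algorithm in ℚ[a]:
  -2a^3-2a^2+28a+48 = ((1/2)a-4)(-4a^2-36a-56) + (-88a-176)
  -4a^2-36a-56 = ((1/22)a+7/22)(-88a-176) + (0)
Last nonzero remainder: -88a-176. Dividing through by -88 gives the monic gcd a+2.
Cancel a+2 from numerator and denominator to get the reduced form.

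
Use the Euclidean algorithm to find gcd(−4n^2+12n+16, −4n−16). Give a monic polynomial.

Repeated division with remainder:
  −4n^2+12n+16 = (n−7)(−4n−16) + (−96)
  −4n−16 = ((1/24)n+1/6)(−96) + (0)
The last nonzero remainder is the constant −96, so the polynomials are coprime and gcd = 1.

1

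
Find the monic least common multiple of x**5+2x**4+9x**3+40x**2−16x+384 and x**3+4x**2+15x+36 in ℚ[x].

Repeated division with remainder:
  x**5+2x**4+9x**3+40x**2−16x+384 = (x**2−2x+2)(x**3+4x**2+15x+36) + (26x**2+26x+312)
  x**3+4x**2+15x+36 = ((1/26)x+3/26)(26x**2+26x+312) + (0)
Last nonzero remainder: 26x**2+26x+312. Dividing through by 26 gives the monic gcd x**2+x+12.
Then lcm(f, g) = f·g / gcd(f, g); expanding and making the result monic gives the answer.

x**6+5x**5+15x**4+67x**3+104x**2+336x+1152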